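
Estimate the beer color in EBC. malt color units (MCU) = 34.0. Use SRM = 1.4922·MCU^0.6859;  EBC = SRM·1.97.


SRM = 1.4922·34.0^0.6859 = 16.7598
EBC = 16.7598·1.97

33.0168 EBC


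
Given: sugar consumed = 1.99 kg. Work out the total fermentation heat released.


Q = m_sugar · 590 kJ/kg
Q = 1.99 · 590

1174.1000 kJ


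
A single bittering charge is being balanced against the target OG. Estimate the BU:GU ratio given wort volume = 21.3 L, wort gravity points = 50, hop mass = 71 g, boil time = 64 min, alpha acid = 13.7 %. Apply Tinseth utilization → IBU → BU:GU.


U = 1.65·0.000125^(GP/1000)·(1−e^(−0.04t))/4.15;  IBU = (α/100)·m·U·1000/V;  BU:GU = IBU/GP
U = 1.65·0.000125^(50/1000)·(1−e^(−0.04·64))/4.15 = 0.2341
IBU = (13.7/100)·71·0.2341·1000/21.3 = 106.8905
BU:GU = 106.8905/50

2.1378


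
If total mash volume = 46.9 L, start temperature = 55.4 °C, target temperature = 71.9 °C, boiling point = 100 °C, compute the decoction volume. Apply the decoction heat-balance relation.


V_dec = V_total·(T_target − T_start)/(T_boil − T_start)
V_dec = 46.9·(71.9 − 55.4)/(100 − 55.4)

17.3509 L


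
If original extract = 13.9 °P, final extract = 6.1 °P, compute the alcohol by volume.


SG = 259/(259 − P);  ABV = (OG − FG)·131.25
OG = 259/(259 − 13.9) = 1.0567
FG = 259/(259 − 6.1) = 1.0241
ABV = (1.0567 − 1.0241)·131.25

4.2776 % ABV


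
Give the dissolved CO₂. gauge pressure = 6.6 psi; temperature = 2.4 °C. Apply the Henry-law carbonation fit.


vols = (P + 14.695)·(0.01821 + 0.09011·e^(−0.04·T))
vols = (6.6 + 14.695)·(0.01821 + 0.09011·e^(−0.04·2.4))

2.1310 volumes


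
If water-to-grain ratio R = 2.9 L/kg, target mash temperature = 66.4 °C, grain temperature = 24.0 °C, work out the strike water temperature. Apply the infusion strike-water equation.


T_strike = (0.41/R)·(T_mash − T_grain) + T_mash
T_strike = (0.41/2.9)·(66.4 − 24.0) + 66.4

72.3945 °C


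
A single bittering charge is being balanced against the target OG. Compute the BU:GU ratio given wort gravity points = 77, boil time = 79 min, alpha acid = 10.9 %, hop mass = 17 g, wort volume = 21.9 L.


U = 1.65·0.000125^(GP/1000)·(1−e^(−0.04t))/4.15;  IBU = (α/100)·m·U·1000/V;  BU:GU = IBU/GP
U = 1.65·0.000125^(77/1000)·(1−e^(−0.04·79))/4.15 = 0.1906
IBU = (10.9/100)·17·0.1906·1000/21.9 = 16.1251
BU:GU = 16.1251/77

0.2094


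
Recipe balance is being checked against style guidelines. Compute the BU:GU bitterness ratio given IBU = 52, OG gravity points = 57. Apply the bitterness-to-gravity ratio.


BU:GU = IBU / OG_points
BU:GU = 52 / 57

0.9123


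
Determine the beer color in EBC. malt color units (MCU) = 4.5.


SRM = 1.4922·MCU^0.6859;  EBC = SRM·1.97
SRM = 1.4922·4.5^0.6859 = 4.1866
EBC = 4.1866·1.97

8.2477 EBC


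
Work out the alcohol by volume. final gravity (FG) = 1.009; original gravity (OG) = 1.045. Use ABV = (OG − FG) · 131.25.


ABV = (1.045 − 1.009) · 131.25

4.7250 % ABV


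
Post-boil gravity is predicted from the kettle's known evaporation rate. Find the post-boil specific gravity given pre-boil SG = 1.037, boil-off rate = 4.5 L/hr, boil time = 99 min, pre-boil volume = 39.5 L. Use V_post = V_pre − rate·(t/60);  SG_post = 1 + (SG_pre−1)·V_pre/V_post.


V_post = 39.5 − 4.5·(99/60) = 32.0750
SG_post = 1 + (1.037 − 1)·39.5/32.0750

1.0456


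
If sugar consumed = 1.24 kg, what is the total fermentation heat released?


Q = m_sugar · 590 kJ/kg
Q = 1.24 · 590

731.6000 kJ


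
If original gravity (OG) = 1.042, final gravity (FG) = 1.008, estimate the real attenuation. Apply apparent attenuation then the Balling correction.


AA = (OG−FG)/(OG−1)·100;  RA = AA·0.8192
AA = (1.042 − 1.008)/(1.042 − 1)·100 = 80.9524
RA = 80.9524·0.8192

66.3162 %


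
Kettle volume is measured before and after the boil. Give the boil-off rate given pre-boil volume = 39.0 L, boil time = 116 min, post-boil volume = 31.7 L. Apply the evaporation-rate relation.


rate = (V_pre − V_post) / (t_min/60)
rate = (39.0 − 31.7) / (116/60)

3.7759 L/hr


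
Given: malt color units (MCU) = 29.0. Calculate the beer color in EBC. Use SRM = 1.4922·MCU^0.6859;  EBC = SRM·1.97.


SRM = 1.4922·29.0^0.6859 = 15.0275
EBC = 15.0275·1.97

29.6041 EBC


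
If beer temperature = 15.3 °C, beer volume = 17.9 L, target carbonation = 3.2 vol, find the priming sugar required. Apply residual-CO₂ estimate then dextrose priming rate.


residual = 14.695·(0.01821 + 0.09011·e^(−0.04·T));  sugar = (target − residual)·4.0·V
residual = 14.695·(0.01821 + 0.09011·e^(−0.04·15.3)) = 0.9856
sugar = (3.2 − 0.9856)·4.0·17.9

158.5478 g


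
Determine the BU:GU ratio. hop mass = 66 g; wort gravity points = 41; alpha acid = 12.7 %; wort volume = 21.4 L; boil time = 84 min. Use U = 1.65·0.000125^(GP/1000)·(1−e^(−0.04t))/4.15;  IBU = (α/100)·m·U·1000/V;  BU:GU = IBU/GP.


U = 1.65·0.000125^(41/1000)·(1−e^(−0.04·84))/4.15 = 0.2655
IBU = (12.7/100)·66·0.2655·1000/21.4 = 103.9895
BU:GU = 103.9895/41

2.5363


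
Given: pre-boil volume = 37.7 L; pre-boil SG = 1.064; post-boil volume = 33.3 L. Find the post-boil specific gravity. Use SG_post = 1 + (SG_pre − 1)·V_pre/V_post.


pts_pre = (1.064 − 1)·1000 = 64.0000
pts_post = 64.0000·37.7/33.3 = 72.4565
SG_post = 1 + 72.4565/1000

1.0725


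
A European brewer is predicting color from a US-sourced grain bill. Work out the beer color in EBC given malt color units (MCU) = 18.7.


SRM = 1.4922·MCU^0.6859;  EBC = SRM·1.97
SRM = 1.4922·18.7^0.6859 = 11.1220
EBC = 11.1220·1.97

21.9104 EBC


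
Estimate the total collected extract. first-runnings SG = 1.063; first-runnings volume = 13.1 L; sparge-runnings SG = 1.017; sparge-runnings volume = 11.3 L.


total = Σ (SG_i − 1)·1000·V_i
first = (1.063 − 1)·1000·13.1 = 825.3000
sparge = (1.017 − 1)·1000·11.3 = 192.1000
total = 825.3000 + 192.1000

1017.4000 gravity·L


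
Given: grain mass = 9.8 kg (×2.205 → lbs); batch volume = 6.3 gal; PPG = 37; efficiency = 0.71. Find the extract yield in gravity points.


points = lbs × PPG × eff / vol
lbs = 9.8 × 2.205 = 21.6090
points = 21.6090 × 37 × 0.71 / 6.3

90.1061 points


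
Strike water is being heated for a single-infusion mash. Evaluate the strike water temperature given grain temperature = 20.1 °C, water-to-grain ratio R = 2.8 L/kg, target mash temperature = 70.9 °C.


T_strike = (0.41/R)·(T_mash − T_grain) + T_mash
T_strike = (0.41/2.8)·(70.9 − 20.1) + 70.9

78.3386 °C


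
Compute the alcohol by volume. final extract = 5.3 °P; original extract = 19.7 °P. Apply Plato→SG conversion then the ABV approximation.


SG = 259/(259 − P);  ABV = (OG − FG)·131.25
OG = 259/(259 − 19.7) = 1.0823
FG = 259/(259 − 5.3) = 1.0209
ABV = (1.0823 − 1.0209)·131.25

8.0630 % ABV


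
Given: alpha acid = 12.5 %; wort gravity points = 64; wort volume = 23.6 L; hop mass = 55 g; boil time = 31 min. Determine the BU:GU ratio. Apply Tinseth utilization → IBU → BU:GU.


U = 1.65·0.000125^(GP/1000)·(1−e^(−0.04t))/4.15;  IBU = (α/100)·m·U·1000/V;  BU:GU = IBU/GP
U = 1.65·0.000125^(64/1000)·(1−e^(−0.04·31))/4.15 = 0.1590
IBU = (12.5/100)·55·0.1590·1000/23.6 = 46.3056
BU:GU = 46.3056/64

0.7235


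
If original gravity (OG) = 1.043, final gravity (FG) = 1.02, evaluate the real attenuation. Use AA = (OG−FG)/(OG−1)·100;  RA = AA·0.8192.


AA = (1.043 − 1.02)/(1.043 − 1)·100 = 53.4884
RA = 53.4884·0.8192

43.8177 %


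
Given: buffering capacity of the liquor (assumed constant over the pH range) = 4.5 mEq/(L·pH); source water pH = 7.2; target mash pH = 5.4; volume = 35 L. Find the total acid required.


acid = buffering capacity · (pH_source − pH_target) · V
acid = 4.5 · (7.2 − 5.4) · 35

283.5000 mEq


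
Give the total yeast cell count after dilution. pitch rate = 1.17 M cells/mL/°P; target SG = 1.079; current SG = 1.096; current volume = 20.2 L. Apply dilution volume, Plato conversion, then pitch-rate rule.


V_w = V·((SG_c−1)/(SG_t−1)−1);  °P = 259 − 259/SG_t;  cells = rate·(V+V_w)·°P
V_w = 20.2·((1.096−1)/(1.079−1)−1) = 4.3468
V_final = 20.2 + 4.3468 = 24.5468
°P = 259 − 259/1.079 = 18.9629
cells = 1.17·24.5468·18.9629

544.6115 billion cells


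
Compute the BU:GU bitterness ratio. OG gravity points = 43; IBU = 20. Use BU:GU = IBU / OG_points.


BU:GU = 20 / 43

0.4651


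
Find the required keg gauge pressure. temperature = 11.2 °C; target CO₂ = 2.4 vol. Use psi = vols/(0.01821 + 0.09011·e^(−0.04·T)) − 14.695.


psi = 2.4/(0.01821 + 0.09011·e^(−0.04·11.2)) − 14.695

16.9749 psi


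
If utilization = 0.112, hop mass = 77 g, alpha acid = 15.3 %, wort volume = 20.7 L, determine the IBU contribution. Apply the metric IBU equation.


IBU = (α/100)·mass·U·1000 / V
IBU = (15.3/100)·77·0.112·1000 / 20.7

63.7426 IBU


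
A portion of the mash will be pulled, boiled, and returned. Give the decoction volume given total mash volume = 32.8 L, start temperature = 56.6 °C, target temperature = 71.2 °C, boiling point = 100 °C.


V_dec = V_total·(T_target − T_start)/(T_boil − T_start)
V_dec = 32.8·(71.2 − 56.6)/(100 − 56.6)

11.0341 L


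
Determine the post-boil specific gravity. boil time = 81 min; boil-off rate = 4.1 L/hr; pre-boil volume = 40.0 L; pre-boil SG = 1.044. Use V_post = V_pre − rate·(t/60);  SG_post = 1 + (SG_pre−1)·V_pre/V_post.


V_post = 40.0 − 4.1·(81/60) = 34.4650
SG_post = 1 + (1.044 − 1)·40.0/34.4650

1.0511


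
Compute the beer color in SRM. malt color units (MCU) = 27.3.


SRM = 1.4922 · MCU^0.6859
SRM = 1.4922 · 27.3^0.6859

14.4175 SRM


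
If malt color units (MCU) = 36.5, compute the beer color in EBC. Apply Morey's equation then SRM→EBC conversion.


SRM = 1.4922·MCU^0.6859;  EBC = SRM·1.97
SRM = 1.4922·36.5^0.6859 = 17.5956
EBC = 17.5956·1.97

34.6633 EBC


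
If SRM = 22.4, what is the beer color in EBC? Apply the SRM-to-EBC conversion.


EBC = SRM · 1.97
EBC = 22.4 · 1.97

44.1280 EBC


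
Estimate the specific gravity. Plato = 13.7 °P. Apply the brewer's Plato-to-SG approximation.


SG = 259/(259 − P)
SG = 259/(259 − 13.7)

1.0558


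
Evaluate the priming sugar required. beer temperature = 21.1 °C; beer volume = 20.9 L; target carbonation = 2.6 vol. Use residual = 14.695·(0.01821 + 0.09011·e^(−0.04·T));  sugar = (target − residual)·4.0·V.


residual = 14.695·(0.01821 + 0.09011·e^(−0.04·21.1)) = 0.8370
sugar = (2.6 − 0.8370)·4.0·20.9

147.3893 g


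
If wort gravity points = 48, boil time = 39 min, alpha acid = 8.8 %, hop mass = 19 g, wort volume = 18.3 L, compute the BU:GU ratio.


U = 1.65·0.000125^(GP/1000)·(1−e^(−0.04t))/4.15;  IBU = (α/100)·m·U·1000/V;  BU:GU = IBU/GP
U = 1.65·0.000125^(48/1000)·(1−e^(−0.04·39))/4.15 = 0.2040
IBU = (8.8/100)·19·0.2040·1000/18.3 = 18.6391
BU:GU = 18.6391/48

0.3883


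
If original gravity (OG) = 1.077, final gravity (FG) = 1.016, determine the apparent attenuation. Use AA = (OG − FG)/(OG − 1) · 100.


AA = (1.077 − 1.016)/(1.077 − 1) · 100

79.2208 %


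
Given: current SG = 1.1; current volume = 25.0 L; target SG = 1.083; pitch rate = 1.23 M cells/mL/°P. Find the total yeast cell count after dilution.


V_w = V·((SG_c−1)/(SG_t−1)−1);  °P = 259 − 259/SG_t;  cells = rate·(V+V_w)·°P
V_w = 25.0·((1.1−1)/(1.083−1)−1) = 5.1205
V_final = 25.0 + 5.1205 = 30.1205
°P = 259 − 259/1.083 = 19.8495
cells = 1.23·30.1205·19.8495

735.3878 billion cells


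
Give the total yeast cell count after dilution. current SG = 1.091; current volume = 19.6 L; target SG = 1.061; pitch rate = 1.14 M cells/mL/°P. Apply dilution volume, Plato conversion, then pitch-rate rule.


V_w = V·((SG_c−1)/(SG_t−1)−1);  °P = 259 − 259/SG_t;  cells = rate·(V+V_w)·°P
V_w = 19.6·((1.091−1)/(1.061−1)−1) = 9.6393
V_final = 19.6 + 9.6393 = 29.2393
°P = 259 − 259/1.061 = 14.8907
cells = 1.14·29.2393·14.8907

496.3485 billion cells


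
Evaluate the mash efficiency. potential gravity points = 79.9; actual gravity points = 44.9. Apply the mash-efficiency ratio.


efficiency = actual / potential × 100
efficiency = 44.9 / 79.9 × 100

56.1952 %


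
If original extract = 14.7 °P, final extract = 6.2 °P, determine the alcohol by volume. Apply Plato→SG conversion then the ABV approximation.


SG = 259/(259 − P);  ABV = (OG − FG)·131.25
OG = 259/(259 − 14.7) = 1.0602
FG = 259/(259 − 6.2) = 1.0245
ABV = (1.0602 − 1.0245)·131.25

4.6786 % ABV


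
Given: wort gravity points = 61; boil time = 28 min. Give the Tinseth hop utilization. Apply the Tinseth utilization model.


U = 1.65·0.000125^(GP/1000) · (1 − e^(−0.04·t))/4.15
bigness = 1.65·0.000125^(61/1000) = 0.9537
boil_factor = (1 − e^(−0.04·28))/4.15 = 0.1623
U = 0.9537 · 0.1623

0.1548


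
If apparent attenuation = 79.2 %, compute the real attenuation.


RA = AA · 0.8192
RA = 79.2 · 0.8192

64.8806 %


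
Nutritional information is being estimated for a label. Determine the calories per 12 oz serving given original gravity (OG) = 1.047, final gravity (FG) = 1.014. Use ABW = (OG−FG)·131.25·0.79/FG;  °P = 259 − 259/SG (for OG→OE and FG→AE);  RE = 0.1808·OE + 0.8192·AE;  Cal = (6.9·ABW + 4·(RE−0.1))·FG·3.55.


ABW = (1.047 − 1.014)·131.25·0.79/1.014 = 3.3744
OE = 259 − 259/1.047 = 11.6266 °P
AE = 259 − 259/1.014 = 3.5759 °P
RE = 0.1808·11.6266 + 0.8192·3.5759 = 5.0315 °P
Cal = (6.9·3.3744 + 4·(5.0315−0.1))·1.014·3.55

154.8217 kcal


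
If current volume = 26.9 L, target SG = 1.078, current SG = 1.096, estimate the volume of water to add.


V_water = V·((SG_curr − 1)/(SG_target − 1) − 1)
V_water = 26.9·((1.096 − 1)/(1.078 − 1) − 1)

6.2077 L


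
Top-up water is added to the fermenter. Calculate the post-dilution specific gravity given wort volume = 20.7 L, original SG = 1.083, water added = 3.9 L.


SG_new = 1 + (SG_old − 1)·V_old/(V_old + V_water)
pts = (1.083 − 1)·1000·20.7/(20.7 + 3.9) = 69.8415
SG_new = 1 + 69.8415/1000

1.0698


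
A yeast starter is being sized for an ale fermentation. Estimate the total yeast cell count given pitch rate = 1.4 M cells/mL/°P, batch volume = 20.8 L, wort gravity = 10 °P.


cells (billions) = rate · V_L · °P
cells = 1.4 · 20.8 · 10

291.2000 billion cells


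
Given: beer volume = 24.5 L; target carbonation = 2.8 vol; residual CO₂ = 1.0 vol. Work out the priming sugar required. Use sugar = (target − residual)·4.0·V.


sugar = (2.8 − 1.0)·4.0·24.5

176.4000 g


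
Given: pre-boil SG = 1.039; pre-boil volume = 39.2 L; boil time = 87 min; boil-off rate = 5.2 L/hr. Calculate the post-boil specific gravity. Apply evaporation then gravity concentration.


V_post = V_pre − rate·(t/60);  SG_post = 1 + (SG_pre−1)·V_pre/V_post
V_post = 39.2 − 5.2·(87/60) = 31.6600
SG_post = 1 + (1.039 − 1)·39.2/31.6600

1.0483


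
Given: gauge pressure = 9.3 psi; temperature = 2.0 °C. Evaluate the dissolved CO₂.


vols = (P + 14.695)·(0.01821 + 0.09011·e^(−0.04·T))
vols = (9.3 + 14.695)·(0.01821 + 0.09011·e^(−0.04·2.0))

2.4329 volumes


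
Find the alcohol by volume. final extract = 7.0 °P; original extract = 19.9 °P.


SG = 259/(259 − P);  ABV = (OG − FG)·131.25
OG = 259/(259 − 19.9) = 1.0832
FG = 259/(259 − 7.0) = 1.0278
ABV = (1.0832 − 1.0278)·131.25

7.2779 % ABV


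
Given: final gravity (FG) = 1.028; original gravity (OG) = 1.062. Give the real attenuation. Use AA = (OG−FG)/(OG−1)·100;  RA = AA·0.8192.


AA = (1.062 − 1.028)/(1.062 − 1)·100 = 54.8387
RA = 54.8387·0.8192

44.9239 %


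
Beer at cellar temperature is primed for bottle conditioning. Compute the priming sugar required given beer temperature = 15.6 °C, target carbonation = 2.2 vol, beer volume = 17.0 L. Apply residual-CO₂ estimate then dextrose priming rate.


residual = 14.695·(0.01821 + 0.09011·e^(−0.04·T));  sugar = (target − residual)·4.0·V
residual = 14.695·(0.01821 + 0.09011·e^(−0.04·15.6)) = 0.9771
sugar = (2.2 − 0.9771)·4.0·17.0

83.1585 g


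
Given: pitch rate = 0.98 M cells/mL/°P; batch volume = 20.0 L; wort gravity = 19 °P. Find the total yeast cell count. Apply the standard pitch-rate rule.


cells (billions) = rate · V_L · °P
cells = 0.98 · 20.0 · 19

372.4000 billion cells


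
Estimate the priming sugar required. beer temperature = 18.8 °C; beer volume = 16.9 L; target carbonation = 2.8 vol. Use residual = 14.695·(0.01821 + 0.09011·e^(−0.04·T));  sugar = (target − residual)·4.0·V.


residual = 14.695·(0.01821 + 0.09011·e^(−0.04·18.8)) = 0.8918
sugar = (2.8 − 0.8918)·4.0·16.9

128.9917 g


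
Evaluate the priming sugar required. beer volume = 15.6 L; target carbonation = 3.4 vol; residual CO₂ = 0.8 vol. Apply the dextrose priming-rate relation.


sugar = (target − residual)·4.0·V
sugar = (3.4 − 0.8)·4.0·15.6

162.2400 g


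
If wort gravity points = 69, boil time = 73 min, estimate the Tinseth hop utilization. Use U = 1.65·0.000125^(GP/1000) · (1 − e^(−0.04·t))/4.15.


bigness = 1.65·0.000125^(69/1000) = 0.8875
boil_factor = (1 − e^(−0.04·73))/4.15 = 0.2280
U = 0.8875 · 0.2280

0.2023


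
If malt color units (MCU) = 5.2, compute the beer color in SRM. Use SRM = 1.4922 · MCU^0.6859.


SRM = 1.4922 · 5.2^0.6859

4.6231 SRM


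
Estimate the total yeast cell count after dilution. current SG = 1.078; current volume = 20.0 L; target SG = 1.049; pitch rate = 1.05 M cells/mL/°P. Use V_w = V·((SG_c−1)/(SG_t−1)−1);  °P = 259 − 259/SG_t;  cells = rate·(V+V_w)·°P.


V_w = 20.0·((1.078−1)/(1.049−1)−1) = 11.8367
V_final = 20.0 + 11.8367 = 31.8367
°P = 259 − 259/1.049 = 12.0982
cells = 1.05·31.8367·12.0982

404.4252 billion cells


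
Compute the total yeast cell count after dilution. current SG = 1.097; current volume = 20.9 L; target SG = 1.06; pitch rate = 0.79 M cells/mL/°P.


V_w = V·((SG_c−1)/(SG_t−1)−1);  °P = 259 − 259/SG_t;  cells = rate·(V+V_w)·°P
V_w = 20.9·((1.097−1)/(1.06−1)−1) = 12.8883
V_final = 20.9 + 12.8883 = 33.7883
°P = 259 − 259/1.06 = 14.6604
cells = 0.79·33.7883·14.6604

391.3263 billion cells


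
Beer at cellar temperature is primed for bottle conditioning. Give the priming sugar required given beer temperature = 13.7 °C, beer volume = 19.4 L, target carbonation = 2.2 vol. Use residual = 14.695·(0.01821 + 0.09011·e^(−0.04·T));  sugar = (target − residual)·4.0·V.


residual = 14.695·(0.01821 + 0.09011·e^(−0.04·13.7)) = 1.0331
sugar = (2.2 − 1.0331)·4.0·19.4

90.5512 g


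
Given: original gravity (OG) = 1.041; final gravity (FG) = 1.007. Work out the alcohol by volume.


ABV = (OG − FG) · 131.25
ABV = (1.041 − 1.007) · 131.25

4.4625 % ABV


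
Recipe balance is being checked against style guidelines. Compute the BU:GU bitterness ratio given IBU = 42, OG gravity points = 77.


BU:GU = IBU / OG_points
BU:GU = 42 / 77

0.5455


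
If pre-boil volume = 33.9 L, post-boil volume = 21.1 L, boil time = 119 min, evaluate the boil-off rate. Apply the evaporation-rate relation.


rate = (V_pre − V_post) / (t_min/60)
rate = (33.9 − 21.1) / (119/60)

6.4538 L/hr


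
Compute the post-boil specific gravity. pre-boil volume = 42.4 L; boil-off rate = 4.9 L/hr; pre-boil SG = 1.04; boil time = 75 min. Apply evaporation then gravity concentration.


V_post = V_pre − rate·(t/60);  SG_post = 1 + (SG_pre−1)·V_pre/V_post
V_post = 42.4 − 4.9·(75/60) = 36.2750
SG_post = 1 + (1.04 − 1)·42.4/36.2750

1.0468


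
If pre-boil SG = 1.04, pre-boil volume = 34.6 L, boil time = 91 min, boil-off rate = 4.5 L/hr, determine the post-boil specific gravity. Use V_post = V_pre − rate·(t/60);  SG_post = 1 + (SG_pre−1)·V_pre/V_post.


V_post = 34.6 − 4.5·(91/60) = 27.7750
SG_post = 1 + (1.04 − 1)·34.6/27.7750

1.0498


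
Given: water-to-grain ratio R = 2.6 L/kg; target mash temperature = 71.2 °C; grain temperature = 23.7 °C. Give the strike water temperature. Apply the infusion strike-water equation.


T_strike = (0.41/R)·(T_mash − T_grain) + T_mash
T_strike = (0.41/2.6)·(71.2 − 23.7) + 71.2

78.6904 °C


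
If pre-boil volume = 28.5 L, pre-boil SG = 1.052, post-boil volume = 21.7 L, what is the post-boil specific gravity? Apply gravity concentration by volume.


SG_post = 1 + (SG_pre − 1)·V_pre/V_post
pts_pre = (1.052 − 1)·1000 = 52.0000
pts_post = 52.0000·28.5/21.7 = 68.2949
SG_post = 1 + 68.2949/1000

1.0683


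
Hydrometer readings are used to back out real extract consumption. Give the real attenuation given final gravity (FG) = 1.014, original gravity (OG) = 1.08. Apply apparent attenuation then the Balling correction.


AA = (OG−FG)/(OG−1)·100;  RA = AA·0.8192
AA = (1.08 − 1.014)/(1.08 − 1)·100 = 82.5000
RA = 82.5000·0.8192

67.5840 %


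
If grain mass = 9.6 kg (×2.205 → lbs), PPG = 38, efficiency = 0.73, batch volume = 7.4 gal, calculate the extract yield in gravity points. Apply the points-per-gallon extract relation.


points = lbs × PPG × eff / vol
lbs = 9.6 × 2.205 = 21.1680
points = 21.1680 × 38 × 0.73 / 7.4

79.3514 points


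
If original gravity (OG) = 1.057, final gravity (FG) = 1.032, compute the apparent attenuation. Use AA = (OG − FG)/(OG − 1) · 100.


AA = (1.057 − 1.032)/(1.057 − 1) · 100

43.8596 %


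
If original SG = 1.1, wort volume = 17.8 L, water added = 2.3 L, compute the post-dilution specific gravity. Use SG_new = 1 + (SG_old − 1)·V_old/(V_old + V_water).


pts = (1.1 − 1)·1000·17.8/(17.8 + 2.3) = 88.5572
SG_new = 1 + 88.5572/1000

1.0886


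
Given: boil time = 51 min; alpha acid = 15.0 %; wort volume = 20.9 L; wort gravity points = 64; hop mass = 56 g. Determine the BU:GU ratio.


U = 1.65·0.000125^(GP/1000)·(1−e^(−0.04t))/4.15;  IBU = (α/100)·m·U·1000/V;  BU:GU = IBU/GP
U = 1.65·0.000125^(64/1000)·(1−e^(−0.04·51))/4.15 = 0.1946
IBU = (15.0/100)·56·0.1946·1000/20.9 = 78.2125
BU:GU = 78.2125/64

1.2221


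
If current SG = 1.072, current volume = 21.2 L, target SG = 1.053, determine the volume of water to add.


V_water = V·((SG_curr − 1)/(SG_target − 1) − 1)
V_water = 21.2·((1.072 − 1)/(1.053 − 1) − 1)

7.6000 L


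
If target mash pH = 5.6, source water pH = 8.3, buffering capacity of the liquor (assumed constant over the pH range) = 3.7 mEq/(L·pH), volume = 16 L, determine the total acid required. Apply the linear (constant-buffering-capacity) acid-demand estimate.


acid = buffering capacity · (pH_source − pH_target) · V
acid = 3.7 · (8.3 − 5.6) · 16

159.8400 mEq


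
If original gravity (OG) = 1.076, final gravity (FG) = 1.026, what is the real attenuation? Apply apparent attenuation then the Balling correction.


AA = (OG−FG)/(OG−1)·100;  RA = AA·0.8192
AA = (1.076 − 1.026)/(1.076 − 1)·100 = 65.7895
RA = 65.7895·0.8192

53.8947 %


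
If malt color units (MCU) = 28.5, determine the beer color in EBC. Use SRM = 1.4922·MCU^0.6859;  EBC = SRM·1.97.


SRM = 1.4922·28.5^0.6859 = 14.8493
EBC = 14.8493·1.97

29.2531 EBC


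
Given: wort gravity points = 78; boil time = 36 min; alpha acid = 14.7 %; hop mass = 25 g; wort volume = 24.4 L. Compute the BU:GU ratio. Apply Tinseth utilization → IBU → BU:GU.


U = 1.65·0.000125^(GP/1000)·(1−e^(−0.04t))/4.15;  IBU = (α/100)·m·U·1000/V;  BU:GU = IBU/GP
U = 1.65·0.000125^(78/1000)·(1−e^(−0.04·36))/4.15 = 0.1505
IBU = (14.7/100)·25·0.1505·1000/24.4 = 22.6688
BU:GU = 22.6688/78

0.2906


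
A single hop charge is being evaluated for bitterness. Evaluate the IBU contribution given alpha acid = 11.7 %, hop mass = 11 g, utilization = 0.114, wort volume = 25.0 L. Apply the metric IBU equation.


IBU = (α/100)·mass·U·1000 / V
IBU = (11.7/100)·11·0.114·1000 / 25.0

5.8687 IBU


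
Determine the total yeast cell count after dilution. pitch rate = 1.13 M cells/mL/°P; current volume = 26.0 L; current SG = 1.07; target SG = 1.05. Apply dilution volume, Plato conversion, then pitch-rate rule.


V_w = V·((SG_c−1)/(SG_t−1)−1);  °P = 259 − 259/SG_t;  cells = rate·(V+V_w)·°P
V_w = 26.0·((1.07−1)/(1.05−1)−1) = 10.4000
V_final = 26.0 + 10.4000 = 36.4000
°P = 259 − 259/1.05 = 12.3333
cells = 1.13·36.4000·12.3333

507.2947 billion cells


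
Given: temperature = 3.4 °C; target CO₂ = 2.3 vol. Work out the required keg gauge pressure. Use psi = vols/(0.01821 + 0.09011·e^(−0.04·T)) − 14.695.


psi = 2.3/(0.01821 + 0.09011·e^(−0.04·3.4)) − 14.695

9.0502 psi


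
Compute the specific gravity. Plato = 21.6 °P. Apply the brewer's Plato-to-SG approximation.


SG = 259/(259 − P)
SG = 259/(259 − 21.6)

1.0910


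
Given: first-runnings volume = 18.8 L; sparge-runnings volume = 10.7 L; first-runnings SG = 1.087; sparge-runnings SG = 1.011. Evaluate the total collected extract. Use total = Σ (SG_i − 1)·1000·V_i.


first = (1.087 − 1)·1000·18.8 = 1635.6000
sparge = (1.011 − 1)·1000·10.7 = 117.7000
total = 1635.6000 + 117.7000

1753.3000 gravity·L


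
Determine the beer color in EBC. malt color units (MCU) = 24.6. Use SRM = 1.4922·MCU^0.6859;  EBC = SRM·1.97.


SRM = 1.4922·24.6^0.6859 = 13.4236
EBC = 13.4236·1.97

26.4445 EBC


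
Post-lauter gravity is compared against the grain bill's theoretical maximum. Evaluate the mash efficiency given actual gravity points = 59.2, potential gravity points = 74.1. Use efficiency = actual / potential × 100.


efficiency = 59.2 / 74.1 × 100

79.8920 %


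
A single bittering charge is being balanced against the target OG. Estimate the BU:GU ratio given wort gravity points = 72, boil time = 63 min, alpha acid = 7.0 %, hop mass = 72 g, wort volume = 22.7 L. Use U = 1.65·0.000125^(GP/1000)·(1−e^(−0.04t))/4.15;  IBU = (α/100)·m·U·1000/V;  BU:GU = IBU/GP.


U = 1.65·0.000125^(72/1000)·(1−e^(−0.04·63))/4.15 = 0.1914
IBU = (7.0/100)·72·0.1914·1000/22.7 = 42.5000
BU:GU = 42.5000/72

0.5903


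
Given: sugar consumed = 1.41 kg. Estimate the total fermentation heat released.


Q = m_sugar · 590 kJ/kg
Q = 1.41 · 590

831.9000 kJ


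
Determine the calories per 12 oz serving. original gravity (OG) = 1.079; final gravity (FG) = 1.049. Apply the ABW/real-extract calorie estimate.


ABW = (OG−FG)·131.25·0.79/FG;  °P = 259 − 259/SG (for OG→OE and FG→AE);  RE = 0.1808·OE + 0.8192·AE;  Cal = (6.9·ABW + 4·(RE−0.1))·FG·3.55
ABW = (1.079 − 1.049)·131.25·0.79/1.049 = 2.9653
OE = 259 − 259/1.079 = 18.9629 °P
AE = 259 − 259/1.049 = 12.0982 °P
RE = 0.1808·18.9629 + 0.8192·12.0982 = 13.3393 °P
Cal = (6.9·2.9653 + 4·(13.3393−0.1))·1.049·3.55

273.4052 kcal


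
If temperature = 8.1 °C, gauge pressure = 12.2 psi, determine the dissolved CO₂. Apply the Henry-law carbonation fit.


vols = (P + 14.695)·(0.01821 + 0.09011·e^(−0.04·T))
vols = (12.2 + 14.695)·(0.01821 + 0.09011·e^(−0.04·8.1))

2.2426 volumes


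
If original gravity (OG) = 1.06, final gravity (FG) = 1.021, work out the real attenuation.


AA = (OG−FG)/(OG−1)·100;  RA = AA·0.8192
AA = (1.06 − 1.021)/(1.06 − 1)·100 = 65.0000
RA = 65.0000·0.8192

53.2480 %


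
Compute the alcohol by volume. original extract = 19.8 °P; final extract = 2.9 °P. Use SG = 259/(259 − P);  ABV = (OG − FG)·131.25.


OG = 259/(259 − 19.8) = 1.0828
FG = 259/(259 − 2.9) = 1.0113
ABV = (1.0828 − 1.0113)·131.25

9.3781 % ABV


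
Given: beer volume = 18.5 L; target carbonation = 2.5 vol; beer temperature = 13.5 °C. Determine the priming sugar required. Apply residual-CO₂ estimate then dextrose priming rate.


residual = 14.695·(0.01821 + 0.09011·e^(−0.04·T));  sugar = (target − residual)·4.0·V
residual = 14.695·(0.01821 + 0.09011·e^(−0.04·13.5)) = 1.0393
sugar = (2.5 − 1.0393)·4.0·18.5

108.0954 g


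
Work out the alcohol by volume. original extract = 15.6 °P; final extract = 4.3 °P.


SG = 259/(259 − P);  ABV = (OG − FG)·131.25
OG = 259/(259 − 15.6) = 1.0641
FG = 259/(259 − 4.3) = 1.0169
ABV = (1.0641 − 1.0169)·131.25

6.1962 % ABV


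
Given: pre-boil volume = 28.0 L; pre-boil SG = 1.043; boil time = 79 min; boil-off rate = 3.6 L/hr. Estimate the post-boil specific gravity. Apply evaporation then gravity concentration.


V_post = V_pre − rate·(t/60);  SG_post = 1 + (SG_pre−1)·V_pre/V_post
V_post = 28.0 − 3.6·(79/60) = 23.2600
SG_post = 1 + (1.043 − 1)·28.0/23.2600

1.0518


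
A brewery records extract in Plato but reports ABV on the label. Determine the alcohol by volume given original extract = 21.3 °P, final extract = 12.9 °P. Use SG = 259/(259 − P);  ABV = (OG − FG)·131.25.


OG = 259/(259 − 21.3) = 1.0896
FG = 259/(259 − 12.9) = 1.0524
ABV = (1.0896 − 1.0524)·131.25

4.8813 % ABV


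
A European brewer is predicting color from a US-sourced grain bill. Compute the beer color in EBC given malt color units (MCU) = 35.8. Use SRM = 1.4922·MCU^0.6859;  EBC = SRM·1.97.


SRM = 1.4922·35.8^0.6859 = 17.3634
EBC = 17.3634·1.97

34.2059 EBC


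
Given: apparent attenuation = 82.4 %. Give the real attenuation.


RA = AA · 0.8192
RA = 82.4 · 0.8192

67.5021 %


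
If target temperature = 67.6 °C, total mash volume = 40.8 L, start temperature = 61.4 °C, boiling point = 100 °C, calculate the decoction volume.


V_dec = V_total·(T_target − T_start)/(T_boil − T_start)
V_dec = 40.8·(67.6 − 61.4)/(100 − 61.4)

6.5534 L


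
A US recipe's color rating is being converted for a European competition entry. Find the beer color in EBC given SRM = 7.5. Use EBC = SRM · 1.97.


EBC = 7.5 · 1.97

14.7750 EBC


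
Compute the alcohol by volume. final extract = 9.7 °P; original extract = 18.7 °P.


SG = 259/(259 − P);  ABV = (OG − FG)·131.25
OG = 259/(259 − 18.7) = 1.0778
FG = 259/(259 − 9.7) = 1.0389
ABV = (1.0778 − 1.0389)·131.25

5.1070 % ABV


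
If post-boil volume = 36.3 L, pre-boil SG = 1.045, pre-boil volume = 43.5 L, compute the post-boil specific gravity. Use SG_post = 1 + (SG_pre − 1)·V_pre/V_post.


pts_pre = (1.045 − 1)·1000 = 45.0000
pts_post = 45.0000·43.5/36.3 = 53.9256
SG_post = 1 + 53.9256/1000

1.0539


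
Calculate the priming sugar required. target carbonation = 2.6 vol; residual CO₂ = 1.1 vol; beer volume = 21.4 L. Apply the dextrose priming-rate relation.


sugar = (target − residual)·4.0·V
sugar = (2.6 − 1.1)·4.0·21.4

128.4000 g


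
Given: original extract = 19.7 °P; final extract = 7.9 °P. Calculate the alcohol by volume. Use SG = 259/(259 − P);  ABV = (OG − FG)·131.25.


OG = 259/(259 − 19.7) = 1.0823
FG = 259/(259 − 7.9) = 1.0315
ABV = (1.0823 − 1.0315)·131.25

6.6756 % ABV


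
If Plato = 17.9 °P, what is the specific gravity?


SG = 259/(259 − P)
SG = 259/(259 − 17.9)

1.0742


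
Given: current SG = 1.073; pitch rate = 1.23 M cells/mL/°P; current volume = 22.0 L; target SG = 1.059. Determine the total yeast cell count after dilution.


V_w = V·((SG_c−1)/(SG_t−1)−1);  °P = 259 − 259/SG_t;  cells = rate·(V+V_w)·°P
V_w = 22.0·((1.073−1)/(1.059−1)−1) = 5.2203
V_final = 22.0 + 5.2203 = 27.2203
°P = 259 − 259/1.059 = 14.4297
cells = 1.23·27.2203·14.4297

483.1194 billion cells


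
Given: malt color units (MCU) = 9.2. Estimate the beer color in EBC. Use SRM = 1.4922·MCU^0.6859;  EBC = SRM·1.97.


SRM = 1.4922·9.2^0.6859 = 6.8374
EBC = 6.8374·1.97

13.4696 EBC


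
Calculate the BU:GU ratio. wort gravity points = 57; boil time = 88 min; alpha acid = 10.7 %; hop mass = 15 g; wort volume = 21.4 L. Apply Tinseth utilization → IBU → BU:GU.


U = 1.65·0.000125^(GP/1000)·(1−e^(−0.04t))/4.15;  IBU = (α/100)·m·U·1000/V;  BU:GU = IBU/GP
U = 1.65·0.000125^(57/1000)·(1−e^(−0.04·88))/4.15 = 0.2312
IBU = (10.7/100)·15·0.2312·1000/21.4 = 17.3369
BU:GU = 17.3369/57

0.3042


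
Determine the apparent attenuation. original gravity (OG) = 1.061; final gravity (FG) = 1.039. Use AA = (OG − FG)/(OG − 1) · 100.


AA = (1.061 − 1.039)/(1.061 − 1) · 100

36.0656 %


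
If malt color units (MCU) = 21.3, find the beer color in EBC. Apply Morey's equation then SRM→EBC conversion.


SRM = 1.4922·MCU^0.6859;  EBC = SRM·1.97
SRM = 1.4922·21.3^0.6859 = 12.1608
EBC = 12.1608·1.97

23.9568 EBC


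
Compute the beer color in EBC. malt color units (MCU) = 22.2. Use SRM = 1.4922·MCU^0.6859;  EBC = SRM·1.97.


SRM = 1.4922·22.2^0.6859 = 12.5110
EBC = 12.5110·1.97

24.6466 EBC


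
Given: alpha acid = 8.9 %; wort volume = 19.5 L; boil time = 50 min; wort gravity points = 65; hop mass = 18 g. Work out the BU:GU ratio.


U = 1.65·0.000125^(GP/1000)·(1−e^(−0.04t))/4.15;  IBU = (α/100)·m·U·1000/V;  BU:GU = IBU/GP
U = 1.65·0.000125^(65/1000)·(1−e^(−0.04·50))/4.15 = 0.1917
IBU = (8.9/100)·18·0.1917·1000/19.5 = 15.7475
BU:GU = 15.7475/65

0.2423


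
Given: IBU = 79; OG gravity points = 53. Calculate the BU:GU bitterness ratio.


BU:GU = IBU / OG_points
BU:GU = 79 / 53

1.4906


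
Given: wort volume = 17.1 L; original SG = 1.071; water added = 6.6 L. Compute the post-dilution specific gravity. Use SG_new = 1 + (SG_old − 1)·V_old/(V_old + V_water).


pts = (1.071 − 1)·1000·17.1/(17.1 + 6.6) = 51.2278
SG_new = 1 + 51.2278/1000

1.0512


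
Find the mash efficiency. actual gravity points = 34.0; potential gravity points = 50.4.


efficiency = actual / potential × 100
efficiency = 34.0 / 50.4 × 100

67.4603 %


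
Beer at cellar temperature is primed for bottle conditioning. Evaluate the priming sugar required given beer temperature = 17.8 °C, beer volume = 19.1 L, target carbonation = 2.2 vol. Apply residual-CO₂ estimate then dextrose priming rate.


residual = 14.695·(0.01821 + 0.09011·e^(−0.04·T));  sugar = (target − residual)·4.0·V
residual = 14.695·(0.01821 + 0.09011·e^(−0.04·17.8)) = 0.9173
sugar = (2.2 − 0.9173)·4.0·19.1

97.9972 g


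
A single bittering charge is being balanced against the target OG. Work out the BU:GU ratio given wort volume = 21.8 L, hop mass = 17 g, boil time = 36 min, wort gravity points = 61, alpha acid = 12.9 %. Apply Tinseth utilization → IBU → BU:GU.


U = 1.65·0.000125^(GP/1000)·(1−e^(−0.04t))/4.15;  IBU = (α/100)·m·U·1000/V;  BU:GU = IBU/GP
U = 1.65·0.000125^(61/1000)·(1−e^(−0.04·36))/4.15 = 0.1754
IBU = (12.9/100)·17·0.1754·1000/21.8 = 17.6399
BU:GU = 17.6399/61

0.2892


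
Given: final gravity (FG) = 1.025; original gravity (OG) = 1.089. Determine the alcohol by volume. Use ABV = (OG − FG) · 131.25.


ABV = (1.089 − 1.025) · 131.25

8.4000 % ABV


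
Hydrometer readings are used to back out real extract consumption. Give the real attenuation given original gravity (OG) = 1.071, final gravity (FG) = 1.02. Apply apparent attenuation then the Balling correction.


AA = (OG−FG)/(OG−1)·100;  RA = AA·0.8192
AA = (1.071 − 1.02)/(1.071 − 1)·100 = 71.8310
RA = 71.8310·0.8192

58.8439 %


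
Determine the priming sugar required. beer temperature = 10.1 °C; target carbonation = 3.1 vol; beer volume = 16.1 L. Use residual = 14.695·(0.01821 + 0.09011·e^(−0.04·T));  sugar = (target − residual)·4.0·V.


residual = 14.695·(0.01821 + 0.09011·e^(−0.04·10.1)) = 1.1517
sugar = (3.1 − 1.1517)·4.0·16.1

125.4726 g


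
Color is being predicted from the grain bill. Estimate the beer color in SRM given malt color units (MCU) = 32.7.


SRM = 1.4922 · MCU^0.6859
SRM = 1.4922 · 32.7^0.6859

16.3176 SRM


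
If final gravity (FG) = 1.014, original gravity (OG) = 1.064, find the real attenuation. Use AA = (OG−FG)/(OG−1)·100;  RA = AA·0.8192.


AA = (1.064 − 1.014)/(1.064 − 1)·100 = 78.1250
RA = 78.1250·0.8192

64.0000 %


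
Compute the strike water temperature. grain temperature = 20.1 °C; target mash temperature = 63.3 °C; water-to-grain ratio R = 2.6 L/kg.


T_strike = (0.41/R)·(T_mash − T_grain) + T_mash
T_strike = (0.41/2.6)·(63.3 − 20.1) + 63.3

70.1123 °C


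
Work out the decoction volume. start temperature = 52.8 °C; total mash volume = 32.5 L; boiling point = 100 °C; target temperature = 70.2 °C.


V_dec = V_total·(T_target − T_start)/(T_boil − T_start)
V_dec = 32.5·(70.2 − 52.8)/(100 − 52.8)

11.9809 L


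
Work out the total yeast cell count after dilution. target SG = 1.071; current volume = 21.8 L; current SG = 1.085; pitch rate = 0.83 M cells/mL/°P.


V_w = V·((SG_c−1)/(SG_t−1)−1);  °P = 259 − 259/SG_t;  cells = rate·(V+V_w)·°P
V_w = 21.8·((1.085−1)/(1.071−1)−1) = 4.2986
V_final = 21.8 + 4.2986 = 26.0986
°P = 259 − 259/1.071 = 17.1699
cells = 0.83·26.0986·17.1699

371.9322 billion cells


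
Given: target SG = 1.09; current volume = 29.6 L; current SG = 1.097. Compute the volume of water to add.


V_water = V·((SG_curr − 1)/(SG_target − 1) − 1)
V_water = 29.6·((1.097 − 1)/(1.09 − 1) − 1)

2.3022 L


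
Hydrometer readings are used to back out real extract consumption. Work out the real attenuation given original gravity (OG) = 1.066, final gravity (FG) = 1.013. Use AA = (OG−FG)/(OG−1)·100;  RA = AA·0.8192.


AA = (1.066 − 1.013)/(1.066 − 1)·100 = 80.3030
RA = 80.3030·0.8192

65.7842 %


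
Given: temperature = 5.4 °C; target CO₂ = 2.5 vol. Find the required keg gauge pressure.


psi = vols/(0.01821 + 0.09011·e^(−0.04·T)) − 14.695
psi = 2.5/(0.01821 + 0.09011·e^(−0.04·5.4)) − 14.695

12.8336 psi


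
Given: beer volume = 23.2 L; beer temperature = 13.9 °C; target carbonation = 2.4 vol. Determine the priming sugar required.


residual = 14.695·(0.01821 + 0.09011·e^(−0.04·T));  sugar = (target − residual)·4.0·V
residual = 14.695·(0.01821 + 0.09011·e^(−0.04·13.9)) = 1.0270
sugar = (2.4 − 1.0270)·4.0·23.2

127.4141 g


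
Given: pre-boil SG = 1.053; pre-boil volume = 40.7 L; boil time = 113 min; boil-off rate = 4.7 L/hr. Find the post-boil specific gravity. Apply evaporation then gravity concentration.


V_post = V_pre − rate·(t/60);  SG_post = 1 + (SG_pre−1)·V_pre/V_post
V_post = 40.7 − 4.7·(113/60) = 31.8483
SG_post = 1 + (1.053 − 1)·40.7/31.8483

1.0677


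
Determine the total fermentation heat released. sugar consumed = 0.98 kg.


Q = m_sugar · 590 kJ/kg
Q = 0.98 · 590

578.2000 kJ


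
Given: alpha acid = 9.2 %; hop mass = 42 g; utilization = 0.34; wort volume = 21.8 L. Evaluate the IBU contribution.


IBU = (α/100)·mass·U·1000 / V
IBU = (9.2/100)·42·0.34·1000 / 21.8

60.2642 IBU


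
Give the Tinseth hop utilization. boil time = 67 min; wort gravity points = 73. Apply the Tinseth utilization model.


U = 1.65·0.000125^(GP/1000) · (1 − e^(−0.04·t))/4.15
bigness = 1.65·0.000125^(73/1000) = 0.8562
boil_factor = (1 − e^(−0.04·67))/4.15 = 0.2244
U = 0.8562 · 0.2244

0.1922


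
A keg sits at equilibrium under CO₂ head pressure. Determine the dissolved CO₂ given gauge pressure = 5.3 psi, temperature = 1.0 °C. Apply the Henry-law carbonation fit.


vols = (P + 14.695)·(0.01821 + 0.09011·e^(−0.04·T))
vols = (5.3 + 14.695)·(0.01821 + 0.09011·e^(−0.04·1.0))

2.0952 volumes


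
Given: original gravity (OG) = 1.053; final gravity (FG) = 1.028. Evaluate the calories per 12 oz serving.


ABW = (OG−FG)·131.25·0.79/FG;  °P = 259 − 259/SG (for OG→OE and FG→AE);  RE = 0.1808·OE + 0.8192·AE;  Cal = (6.9·ABW + 4·(RE−0.1))·FG·3.55
ABW = (1.053 − 1.028)·131.25·0.79/1.028 = 2.5216
OE = 259 − 259/1.053 = 13.0361 °P
AE = 259 − 259/1.028 = 7.0545 °P
RE = 0.1808·13.0361 + 0.8192·7.0545 = 8.1360 °P
Cal = (6.9·2.5216 + 4·(8.1360−0.1))·1.028·3.55

180.8012 kcal
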